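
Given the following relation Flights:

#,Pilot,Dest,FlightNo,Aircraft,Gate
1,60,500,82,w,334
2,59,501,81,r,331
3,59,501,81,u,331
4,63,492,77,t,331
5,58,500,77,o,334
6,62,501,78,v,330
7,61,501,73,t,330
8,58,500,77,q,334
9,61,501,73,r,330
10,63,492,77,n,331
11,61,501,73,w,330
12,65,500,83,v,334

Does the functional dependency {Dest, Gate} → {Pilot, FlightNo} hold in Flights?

(Dest=500, Gate=334): rows 1, 5, 8, 12 → {Pilot,FlightNo} takes values {(60, 82), (58, 77), (65, 83)} — violation
(Dest=501, Gate=331): rows 2, 3 → {Pilot,FlightNo} = (59, 81), (59, 81) ✓
(Dest=492, Gate=331): rows 4, 10 → {Pilot,FlightNo} = (63, 77), (63, 77) ✓
(Dest=501, Gate=330): rows 6, 7, 9, 11 → {Pilot,FlightNo} takes values {(62, 78), (61, 73)} — violation
Two rows agree on {Dest, Gate} but differ on {Pilot, FlightNo}, so {Dest, Gate} → {Pilot, FlightNo} does not hold.

No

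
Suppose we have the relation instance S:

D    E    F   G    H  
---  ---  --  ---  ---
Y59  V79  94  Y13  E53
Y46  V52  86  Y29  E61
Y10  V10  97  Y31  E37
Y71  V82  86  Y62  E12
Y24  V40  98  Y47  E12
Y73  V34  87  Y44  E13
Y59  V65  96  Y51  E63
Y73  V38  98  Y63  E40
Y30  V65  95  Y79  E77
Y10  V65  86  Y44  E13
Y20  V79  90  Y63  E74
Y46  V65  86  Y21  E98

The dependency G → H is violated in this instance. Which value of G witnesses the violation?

G=Y13: 1 row → H = E53 ✓
G=Y29: 1 row → H = E61 ✓
G=Y31: 1 row → H = E37 ✓
G=Y62: 1 row → H = E12 ✓
G=Y47: 1 row → H = E12 ✓
G=Y44: 2 rows → H = E13, E13 ✓
G=Y51: 1 row → H = E63 ✓
G=Y63: 2 rows → H takes values {E40, E74} — violation
G=Y79: 1 row → H = E77 ✓
G=Y21: 1 row → H = E98 ✓
The only G value with inconsistent H is G=Y63.

Y63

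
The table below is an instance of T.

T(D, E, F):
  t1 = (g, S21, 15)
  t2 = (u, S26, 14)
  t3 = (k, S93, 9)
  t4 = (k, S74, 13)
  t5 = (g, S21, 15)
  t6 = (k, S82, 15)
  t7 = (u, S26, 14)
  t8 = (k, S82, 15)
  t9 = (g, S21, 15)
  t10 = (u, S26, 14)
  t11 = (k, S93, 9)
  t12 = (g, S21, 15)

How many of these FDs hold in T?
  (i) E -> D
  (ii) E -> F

(i) E -> D: every LHS value maps to a single RHS value — holds.
(ii) E -> F: every LHS value maps to a single RHS value — holds.
2 of the 2 dependencies hold.

2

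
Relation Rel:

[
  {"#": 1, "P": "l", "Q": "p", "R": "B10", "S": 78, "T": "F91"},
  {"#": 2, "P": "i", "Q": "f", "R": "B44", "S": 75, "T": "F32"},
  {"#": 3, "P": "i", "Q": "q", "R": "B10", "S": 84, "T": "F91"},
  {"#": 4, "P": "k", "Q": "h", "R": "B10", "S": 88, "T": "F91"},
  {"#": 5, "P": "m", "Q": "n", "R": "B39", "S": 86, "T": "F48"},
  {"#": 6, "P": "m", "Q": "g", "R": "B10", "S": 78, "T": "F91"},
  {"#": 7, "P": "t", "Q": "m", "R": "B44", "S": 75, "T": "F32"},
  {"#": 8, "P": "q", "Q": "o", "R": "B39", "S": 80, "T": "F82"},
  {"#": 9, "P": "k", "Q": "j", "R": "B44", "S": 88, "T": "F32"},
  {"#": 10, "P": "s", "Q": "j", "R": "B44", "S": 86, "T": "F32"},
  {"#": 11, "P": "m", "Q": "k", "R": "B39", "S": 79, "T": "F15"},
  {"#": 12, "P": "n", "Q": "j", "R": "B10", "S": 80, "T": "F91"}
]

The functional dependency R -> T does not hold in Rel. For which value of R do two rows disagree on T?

R=B10: rows 1, 3, 4, 6, 12 → T = F91, F91, F91, F91, F91 ✓
R=B44: rows 2, 7, 9, 10 → T = F32, F32, F32, F32 ✓
R=B39: rows 5, 8, 11 → T takes values {F48, F82, F15} — violation
The only R value with inconsistent T is R=B39.

B39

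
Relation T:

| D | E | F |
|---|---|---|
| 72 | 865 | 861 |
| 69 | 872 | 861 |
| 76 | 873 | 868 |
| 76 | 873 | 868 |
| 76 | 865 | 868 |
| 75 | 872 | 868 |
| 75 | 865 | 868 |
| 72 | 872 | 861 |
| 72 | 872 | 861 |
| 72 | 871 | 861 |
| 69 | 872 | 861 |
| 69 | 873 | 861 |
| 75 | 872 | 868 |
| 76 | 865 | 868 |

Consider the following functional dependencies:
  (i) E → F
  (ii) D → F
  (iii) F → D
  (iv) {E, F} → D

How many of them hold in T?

(i) E → F: E=865: 4 rows → F takes values {861, 868} — violation; E=872: 6 rows → F takes values {861, 868} — violation; E=873: 3 rows → F takes values {868, 861} — violation — fails.
(ii) D → F: every LHS value maps to a single RHS value — holds.
(iii) F → D: F=861: 7 rows → D takes values {72, 69} — violation; F=868: 7 rows → D takes values {76, 75} — violation — fails.
(iv) {E, F} → D: (E=872, F=861): 4 rows → D takes values {69, 72} — violation; (E=865, F=868): 3 rows → D takes values {76, 75} — violation — fails.
1 of the 4 dependencies holds.

1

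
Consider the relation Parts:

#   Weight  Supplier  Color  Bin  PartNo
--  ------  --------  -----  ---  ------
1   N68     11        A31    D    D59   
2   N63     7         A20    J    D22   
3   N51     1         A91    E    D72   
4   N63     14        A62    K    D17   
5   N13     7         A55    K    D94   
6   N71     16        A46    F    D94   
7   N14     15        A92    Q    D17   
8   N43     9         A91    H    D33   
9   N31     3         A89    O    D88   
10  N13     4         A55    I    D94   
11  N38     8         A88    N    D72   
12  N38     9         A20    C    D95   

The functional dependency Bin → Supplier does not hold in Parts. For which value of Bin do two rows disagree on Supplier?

K

Bin=D: row 1 → Supplier = 11 ✓
Bin=J: row 2 → Supplier = 7 ✓
Bin=E: row 3 → Supplier = 1 ✓
Bin=K: rows 4, 5 → Supplier takes values {14, 7} — violation
Bin=F: row 6 → Supplier = 16 ✓
Bin=Q: row 7 → Supplier = 15 ✓
Bin=H: row 8 → Supplier = 9 ✓
Bin=O: row 9 → Supplier = 3 ✓
Bin=I: row 10 → Supplier = 4 ✓
Bin=N: row 11 → Supplier = 8 ✓
Bin=C: row 12 → Supplier = 9 ✓
The only Bin value with inconsistent Supplier is Bin=K.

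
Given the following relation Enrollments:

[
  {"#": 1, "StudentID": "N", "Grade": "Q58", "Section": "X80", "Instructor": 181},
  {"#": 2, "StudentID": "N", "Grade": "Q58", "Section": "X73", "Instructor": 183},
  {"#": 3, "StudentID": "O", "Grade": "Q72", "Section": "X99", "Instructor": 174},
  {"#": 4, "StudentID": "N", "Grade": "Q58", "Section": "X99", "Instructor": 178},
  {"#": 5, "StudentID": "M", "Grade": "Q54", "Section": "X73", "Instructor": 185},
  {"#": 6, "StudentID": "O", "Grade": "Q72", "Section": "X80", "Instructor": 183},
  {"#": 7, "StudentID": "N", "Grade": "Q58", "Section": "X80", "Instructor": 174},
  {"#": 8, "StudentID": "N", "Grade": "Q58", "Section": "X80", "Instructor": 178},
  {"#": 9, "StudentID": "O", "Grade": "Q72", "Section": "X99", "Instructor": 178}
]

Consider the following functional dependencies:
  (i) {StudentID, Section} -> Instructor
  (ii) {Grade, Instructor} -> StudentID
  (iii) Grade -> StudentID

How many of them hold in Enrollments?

(i) {StudentID, Section} -> Instructor: (StudentID=N, Section=X80): rows 1, 7, 8 → Instructor takes values {181, 174, 178} — violation; (StudentID=O, Section=X99): rows 3, 9 → Instructor takes values {174, 178} — violation — fails.
(ii) {Grade, Instructor} -> StudentID: every LHS value maps to a single RHS value — holds.
(iii) Grade -> StudentID: every LHS value maps to a single RHS value — holds.
2 of the 3 dependencies hold.

2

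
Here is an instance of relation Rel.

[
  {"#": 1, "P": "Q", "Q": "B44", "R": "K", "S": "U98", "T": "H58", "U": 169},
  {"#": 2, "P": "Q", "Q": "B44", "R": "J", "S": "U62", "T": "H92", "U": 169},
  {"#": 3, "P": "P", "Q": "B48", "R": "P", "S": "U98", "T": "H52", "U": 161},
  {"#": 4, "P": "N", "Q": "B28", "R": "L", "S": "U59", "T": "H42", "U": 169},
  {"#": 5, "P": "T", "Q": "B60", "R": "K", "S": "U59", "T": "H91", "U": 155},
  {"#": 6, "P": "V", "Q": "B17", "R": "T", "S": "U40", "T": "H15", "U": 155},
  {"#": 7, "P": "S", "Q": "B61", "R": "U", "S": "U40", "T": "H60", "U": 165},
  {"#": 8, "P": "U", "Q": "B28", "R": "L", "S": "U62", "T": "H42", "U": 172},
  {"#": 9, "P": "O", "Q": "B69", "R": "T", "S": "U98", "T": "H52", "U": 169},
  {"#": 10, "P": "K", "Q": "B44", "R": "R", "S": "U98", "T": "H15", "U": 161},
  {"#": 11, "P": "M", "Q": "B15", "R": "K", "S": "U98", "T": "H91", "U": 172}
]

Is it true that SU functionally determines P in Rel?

(S=U98, U=169): rows 1, 9 → P takes values {Q, O} — violation
(S=U62, U=169): row 2 → P = Q ✓
(S=U98, U=161): rows 3, 10 → P takes values {P, K} — violation
(S=U59, U=169): row 4 → P = N ✓
(S=U59, U=155): row 5 → P = T ✓
(S=U40, U=155): row 6 → P = V ✓
(S=U40, U=165): row 7 → P = S ✓
(S=U62, U=172): row 8 → P = U ✓
(S=U98, U=172): row 11 → P = M ✓
Two rows agree on SU but differ on P, so SU -> P does not hold.

No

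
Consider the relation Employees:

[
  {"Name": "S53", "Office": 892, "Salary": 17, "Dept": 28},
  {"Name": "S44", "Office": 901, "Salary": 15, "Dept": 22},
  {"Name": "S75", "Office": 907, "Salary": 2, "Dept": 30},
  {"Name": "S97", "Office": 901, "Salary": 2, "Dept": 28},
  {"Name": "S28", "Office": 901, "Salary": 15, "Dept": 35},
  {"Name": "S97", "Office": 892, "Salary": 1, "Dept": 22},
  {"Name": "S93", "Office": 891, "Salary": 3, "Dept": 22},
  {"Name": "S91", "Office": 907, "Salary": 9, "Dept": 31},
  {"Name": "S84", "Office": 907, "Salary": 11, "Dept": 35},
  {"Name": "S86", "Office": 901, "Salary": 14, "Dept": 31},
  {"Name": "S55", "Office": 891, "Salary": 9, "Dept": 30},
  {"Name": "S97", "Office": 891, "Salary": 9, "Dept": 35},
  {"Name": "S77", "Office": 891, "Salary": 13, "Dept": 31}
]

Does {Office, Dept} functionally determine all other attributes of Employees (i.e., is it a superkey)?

All 13 rows have distinct {Office, Dept} values, so {Office, Dept} → (all attributes) holds and {Office, Dept} is a superkey.

Yes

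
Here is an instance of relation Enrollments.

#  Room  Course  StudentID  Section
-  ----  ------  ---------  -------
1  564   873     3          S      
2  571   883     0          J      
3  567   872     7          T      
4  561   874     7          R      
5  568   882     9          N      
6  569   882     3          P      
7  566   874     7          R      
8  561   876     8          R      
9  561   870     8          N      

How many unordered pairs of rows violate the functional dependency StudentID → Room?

StudentID=3: violating pairs (1,6) — 1 pair.
StudentID=7: violating pairs (3,4), (3,7), (4,7) — 3 pairs.
StudentID=8: all 2 rows agree on Room — 0 pairs.

4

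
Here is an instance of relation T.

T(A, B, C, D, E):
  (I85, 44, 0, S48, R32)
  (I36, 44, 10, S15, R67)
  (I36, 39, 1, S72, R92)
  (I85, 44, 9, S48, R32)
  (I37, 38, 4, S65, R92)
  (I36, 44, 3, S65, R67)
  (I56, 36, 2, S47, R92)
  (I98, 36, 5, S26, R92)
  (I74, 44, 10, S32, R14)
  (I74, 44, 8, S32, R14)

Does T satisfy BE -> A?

(B=44, E=R32): 2 rows → A = I85, I85 ✓
(B=44, E=R67): 2 rows → A = I36, I36 ✓
(B=39, E=R92): 1 row → A = I36 ✓
(B=38, E=R92): 1 row → A = I37 ✓
(B=36, E=R92): 2 rows → A takes values {I56, I98} — violation
(B=44, E=R14): 2 rows → A = I74, I74 ✓
Two rows agree on BE but differ on A, so BE -> A does not hold.

No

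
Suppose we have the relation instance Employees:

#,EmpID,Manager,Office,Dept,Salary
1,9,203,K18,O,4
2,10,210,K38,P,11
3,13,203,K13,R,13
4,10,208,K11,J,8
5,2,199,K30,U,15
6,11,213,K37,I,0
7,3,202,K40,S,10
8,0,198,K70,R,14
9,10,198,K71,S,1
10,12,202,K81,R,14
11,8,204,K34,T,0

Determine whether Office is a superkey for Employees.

All 11 rows have distinct Office values, so Office → (all attributes) holds and Office is a superkey.

Yes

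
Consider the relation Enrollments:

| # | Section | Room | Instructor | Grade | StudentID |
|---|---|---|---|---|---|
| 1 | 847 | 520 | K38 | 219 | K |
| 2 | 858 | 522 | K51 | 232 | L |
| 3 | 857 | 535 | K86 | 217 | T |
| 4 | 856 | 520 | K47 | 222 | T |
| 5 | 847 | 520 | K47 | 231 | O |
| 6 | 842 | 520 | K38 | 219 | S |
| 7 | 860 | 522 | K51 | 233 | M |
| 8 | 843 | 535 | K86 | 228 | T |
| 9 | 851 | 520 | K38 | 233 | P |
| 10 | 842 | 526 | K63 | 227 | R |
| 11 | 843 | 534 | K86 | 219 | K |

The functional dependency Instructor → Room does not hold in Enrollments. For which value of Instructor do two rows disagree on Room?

K86

Instructor=K38: rows 1, 6, 9 → Room = 520, 520, 520 ✓
Instructor=K51: rows 2, 7 → Room = 522, 522 ✓
Instructor=K86: rows 3, 8, 11 → Room takes values {535, 534} — violation
Instructor=K47: rows 4, 5 → Room = 520, 520 ✓
Instructor=K63: row 10 → Room = 526 ✓
The only Instructor value with inconsistent Room is Instructor=K86.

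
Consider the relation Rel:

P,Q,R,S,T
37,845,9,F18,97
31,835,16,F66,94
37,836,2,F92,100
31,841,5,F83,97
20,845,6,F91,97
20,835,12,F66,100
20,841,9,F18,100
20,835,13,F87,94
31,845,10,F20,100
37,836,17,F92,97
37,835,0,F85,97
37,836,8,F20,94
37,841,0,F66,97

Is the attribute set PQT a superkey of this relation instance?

Yes

All 13 rows have distinct PQT values, so PQT → (all attributes) holds and PQT is a superkey.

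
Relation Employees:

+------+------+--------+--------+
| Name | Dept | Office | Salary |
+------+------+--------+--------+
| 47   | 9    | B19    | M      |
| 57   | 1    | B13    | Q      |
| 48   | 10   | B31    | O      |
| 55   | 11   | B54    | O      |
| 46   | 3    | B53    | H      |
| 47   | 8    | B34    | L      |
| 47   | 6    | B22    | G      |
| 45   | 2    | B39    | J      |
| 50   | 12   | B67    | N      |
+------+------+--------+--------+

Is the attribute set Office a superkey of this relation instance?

All 9 rows have distinct Office values, so Office → (all attributes) holds and Office is a superkey.

Yes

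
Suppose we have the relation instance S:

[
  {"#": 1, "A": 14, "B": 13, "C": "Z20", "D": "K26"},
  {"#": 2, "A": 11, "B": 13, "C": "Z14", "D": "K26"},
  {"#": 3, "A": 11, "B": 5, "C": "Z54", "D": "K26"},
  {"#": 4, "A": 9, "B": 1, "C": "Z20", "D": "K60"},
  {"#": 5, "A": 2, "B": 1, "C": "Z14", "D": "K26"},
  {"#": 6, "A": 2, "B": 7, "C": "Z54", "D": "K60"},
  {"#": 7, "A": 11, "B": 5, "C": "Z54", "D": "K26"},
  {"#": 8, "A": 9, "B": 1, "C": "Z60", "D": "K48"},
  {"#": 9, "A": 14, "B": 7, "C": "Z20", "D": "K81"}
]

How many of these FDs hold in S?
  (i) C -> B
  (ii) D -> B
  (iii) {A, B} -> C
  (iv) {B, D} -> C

0

(i) C -> B: C=Z20: rows 1, 4, 9 → B takes values {13, 1, 7} — violation; C=Z14: rows 2, 5 → B takes values {13, 1} — violation; C=Z54: rows 3, 6, 7 → B takes values {5, 7} — violation — fails.
(ii) D -> B: D=K26: rows 1, 2, 3, 5, 7 → B takes values {13, 5, 1} — violation; D=K60: rows 4, 6 → B takes values {1, 7} — violation — fails.
(iii) {A, B} -> C: (A=9, B=1): rows 4, 8 → C takes values {Z20, Z60} — violation — fails.
(iv) {B, D} -> C: (B=13, D=K26): rows 1, 2 → C takes values {Z20, Z14} — violation — fails.
None of the 4 dependencies hold.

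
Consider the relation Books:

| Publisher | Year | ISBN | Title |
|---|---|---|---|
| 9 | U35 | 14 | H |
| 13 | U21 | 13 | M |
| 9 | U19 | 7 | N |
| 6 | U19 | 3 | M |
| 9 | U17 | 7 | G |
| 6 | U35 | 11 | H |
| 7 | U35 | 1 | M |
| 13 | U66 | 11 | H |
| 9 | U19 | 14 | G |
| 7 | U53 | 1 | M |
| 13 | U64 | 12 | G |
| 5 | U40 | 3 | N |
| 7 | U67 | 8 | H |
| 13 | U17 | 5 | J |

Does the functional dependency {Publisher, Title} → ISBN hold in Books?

No

(Publisher=9, Title=H): 1 row → ISBN = 14 ✓
(Publisher=13, Title=M): 1 row → ISBN = 13 ✓
(Publisher=9, Title=N): 1 row → ISBN = 7 ✓
(Publisher=6, Title=M): 1 row → ISBN = 3 ✓
(Publisher=9, Title=G): 2 rows → ISBN takes values {7, 14} — violation
(Publisher=6, Title=H): 1 row → ISBN = 11 ✓
(Publisher=7, Title=M): 2 rows → ISBN = 1, 1 ✓
(Publisher=13, Title=H): 1 row → ISBN = 11 ✓
(Publisher=13, Title=G): 1 row → ISBN = 12 ✓
(Publisher=5, Title=N): 1 row → ISBN = 3 ✓
(Publisher=7, Title=H): 1 row → ISBN = 8 ✓
(Publisher=13, Title=J): 1 row → ISBN = 5 ✓
Two rows agree on {Publisher, Title} but differ on ISBN, so {Publisher, Title} → ISBN does not hold.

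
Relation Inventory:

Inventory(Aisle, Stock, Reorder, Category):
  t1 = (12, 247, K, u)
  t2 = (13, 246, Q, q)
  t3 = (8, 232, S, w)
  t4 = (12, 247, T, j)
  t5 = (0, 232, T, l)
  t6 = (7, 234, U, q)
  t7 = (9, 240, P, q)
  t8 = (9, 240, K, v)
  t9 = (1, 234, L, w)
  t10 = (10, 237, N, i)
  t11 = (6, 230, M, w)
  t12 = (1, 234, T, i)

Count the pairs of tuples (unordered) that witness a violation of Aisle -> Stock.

Aisle=12: all 2 rows agree on Stock — 0 pairs.
Aisle=9: all 2 rows agree on Stock — 0 pairs.
Aisle=1: all 2 rows agree on Stock — 0 pairs.

0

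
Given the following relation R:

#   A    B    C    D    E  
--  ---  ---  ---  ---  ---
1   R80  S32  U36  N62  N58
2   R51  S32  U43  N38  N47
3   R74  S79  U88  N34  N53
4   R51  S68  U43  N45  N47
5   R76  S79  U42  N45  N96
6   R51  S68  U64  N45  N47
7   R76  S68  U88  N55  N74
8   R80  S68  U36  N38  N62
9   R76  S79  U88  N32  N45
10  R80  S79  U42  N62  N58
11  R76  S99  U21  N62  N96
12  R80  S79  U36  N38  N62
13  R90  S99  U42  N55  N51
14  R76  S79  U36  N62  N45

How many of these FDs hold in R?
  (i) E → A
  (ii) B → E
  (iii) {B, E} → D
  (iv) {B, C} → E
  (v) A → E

(i) E → A: every LHS value maps to a single RHS value — holds.
(ii) B → E: B=S32: rows 1, 2 → E takes values {N58, N47} — violation; B=S79: rows 3, 5, 9, 10, 12, 14 → E takes values {N53, N96, N45, N58, N62} — violation; B=S68: rows 4, 6, 7, 8 → E takes values {N47, N74, N62} — violation; B=S99: rows 11, 13 → E takes values {N96, N51} — violation — fails.
(iii) {B, E} → D: (B=S79, E=N45): rows 9, 14 → D takes values {N32, N62} — violation — fails.
(iv) {B, C} → E: (B=S79, C=U88): rows 3, 9 → E takes values {N53, N45} — violation; (B=S79, C=U42): rows 5, 10 → E takes values {N96, N58} — violation; (B=S79, C=U36): rows 12, 14 → E takes values {N62, N45} — violation — fails.
(v) A → E: A=R80: rows 1, 8, 10, 12 → E takes values {N58, N62} — violation; A=R76: rows 5, 7, 9, 11, 14 → E takes values {N96, N74, N45} — violation — fails.
1 of the 5 dependencies holds.

1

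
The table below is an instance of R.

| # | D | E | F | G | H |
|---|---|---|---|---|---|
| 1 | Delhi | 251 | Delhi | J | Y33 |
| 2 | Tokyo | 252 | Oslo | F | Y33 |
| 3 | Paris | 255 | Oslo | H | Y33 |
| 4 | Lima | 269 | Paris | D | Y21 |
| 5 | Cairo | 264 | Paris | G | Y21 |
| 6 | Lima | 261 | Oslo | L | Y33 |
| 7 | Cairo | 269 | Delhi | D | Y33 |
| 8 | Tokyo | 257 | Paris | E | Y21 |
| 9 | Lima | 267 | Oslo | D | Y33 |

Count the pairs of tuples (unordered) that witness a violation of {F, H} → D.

(F=Delhi, H=Y33): violating pairs (1,7) — 1 pair.
(F=Oslo, H=Y33): violating pairs (2,3), (2,6), (2,9), (3,6), (3,9) — 5 pairs.
(F=Paris, H=Y21): violating pairs (4,5), (4,8), (5,8) — 3 pairs.

9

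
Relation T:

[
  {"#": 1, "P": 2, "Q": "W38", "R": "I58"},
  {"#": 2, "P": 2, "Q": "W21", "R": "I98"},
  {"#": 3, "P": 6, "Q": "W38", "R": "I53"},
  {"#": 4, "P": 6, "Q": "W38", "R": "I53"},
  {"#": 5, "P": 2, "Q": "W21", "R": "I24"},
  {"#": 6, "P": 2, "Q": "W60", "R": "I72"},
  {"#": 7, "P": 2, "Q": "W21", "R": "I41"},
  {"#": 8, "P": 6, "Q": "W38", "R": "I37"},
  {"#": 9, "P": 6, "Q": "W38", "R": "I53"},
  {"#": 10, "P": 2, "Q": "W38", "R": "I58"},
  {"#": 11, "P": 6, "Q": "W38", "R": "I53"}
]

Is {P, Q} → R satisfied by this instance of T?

No

(P=2, Q=W38): rows 1, 10 → R = I58, I58 ✓
(P=2, Q=W21): rows 2, 5, 7 → R takes values {I98, I24, I41} — violation
(P=6, Q=W38): rows 3, 4, 8, 9, 11 → R takes values {I53, I37} — violation
(P=2, Q=W60): row 6 → R = I72 ✓
Two rows agree on {P, Q} but differ on R, so {P, Q} → R does not hold.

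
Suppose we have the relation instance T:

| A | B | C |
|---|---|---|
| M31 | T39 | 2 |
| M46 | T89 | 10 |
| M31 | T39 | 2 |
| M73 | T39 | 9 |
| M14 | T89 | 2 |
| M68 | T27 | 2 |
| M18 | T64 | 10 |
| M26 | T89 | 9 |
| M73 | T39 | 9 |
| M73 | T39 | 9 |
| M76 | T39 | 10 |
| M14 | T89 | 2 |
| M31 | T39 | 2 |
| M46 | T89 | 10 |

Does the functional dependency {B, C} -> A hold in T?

Yes

(B=T39, C=2): 3 rows → A = M31, M31, M31 ✓
(B=T89, C=10): 2 rows → A = M46, M46 ✓
(B=T39, C=9): 3 rows → A = M73, M73, M73 ✓
(B=T89, C=2): 2 rows → A = M14, M14 ✓
(B=T27, C=2): 1 row → A = M68 ✓
(B=T64, C=10): 1 row → A = M18 ✓
(B=T89, C=9): 1 row → A = M26 ✓
(B=T39, C=10): 1 row → A = M76 ✓
Every {B, C} value is associated with a single A value, so {B, C} -> A holds.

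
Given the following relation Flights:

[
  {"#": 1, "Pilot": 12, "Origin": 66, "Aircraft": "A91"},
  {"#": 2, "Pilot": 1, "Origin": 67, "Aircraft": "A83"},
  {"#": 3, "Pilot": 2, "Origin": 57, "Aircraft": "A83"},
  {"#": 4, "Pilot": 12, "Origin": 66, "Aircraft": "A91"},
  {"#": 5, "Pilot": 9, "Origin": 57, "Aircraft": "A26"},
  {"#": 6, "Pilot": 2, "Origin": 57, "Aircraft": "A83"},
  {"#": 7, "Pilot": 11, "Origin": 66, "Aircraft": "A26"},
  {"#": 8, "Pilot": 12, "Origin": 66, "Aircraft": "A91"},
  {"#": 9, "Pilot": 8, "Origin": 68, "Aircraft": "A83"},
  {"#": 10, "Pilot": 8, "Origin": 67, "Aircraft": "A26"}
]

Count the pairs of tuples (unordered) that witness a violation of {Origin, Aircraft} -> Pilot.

0

(Origin=66, Aircraft=A91): all 3 rows agree on Pilot — 0 pairs.
(Origin=57, Aircraft=A83): all 2 rows agree on Pilot — 0 pairs.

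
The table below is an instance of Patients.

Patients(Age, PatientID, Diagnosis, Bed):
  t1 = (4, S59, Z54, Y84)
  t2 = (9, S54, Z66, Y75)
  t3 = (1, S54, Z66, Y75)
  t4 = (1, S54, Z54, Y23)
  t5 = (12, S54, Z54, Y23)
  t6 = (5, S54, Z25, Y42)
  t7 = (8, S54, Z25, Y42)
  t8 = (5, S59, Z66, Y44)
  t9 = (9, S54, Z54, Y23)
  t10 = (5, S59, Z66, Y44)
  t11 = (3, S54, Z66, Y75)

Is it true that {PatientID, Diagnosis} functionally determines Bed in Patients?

Yes

(PatientID=S59, Diagnosis=Z54): row 1 → Bed = Y84 ✓
(PatientID=S54, Diagnosis=Z66): rows 2, 3, 11 → Bed = Y75, Y75, Y75 ✓
(PatientID=S54, Diagnosis=Z54): rows 4, 5, 9 → Bed = Y23, Y23, Y23 ✓
(PatientID=S54, Diagnosis=Z25): rows 6, 7 → Bed = Y42, Y42 ✓
(PatientID=S59, Diagnosis=Z66): rows 8, 10 → Bed = Y44, Y44 ✓
Every {PatientID, Diagnosis} value is associated with a single Bed value, so {PatientID, Diagnosis} → Bed holds.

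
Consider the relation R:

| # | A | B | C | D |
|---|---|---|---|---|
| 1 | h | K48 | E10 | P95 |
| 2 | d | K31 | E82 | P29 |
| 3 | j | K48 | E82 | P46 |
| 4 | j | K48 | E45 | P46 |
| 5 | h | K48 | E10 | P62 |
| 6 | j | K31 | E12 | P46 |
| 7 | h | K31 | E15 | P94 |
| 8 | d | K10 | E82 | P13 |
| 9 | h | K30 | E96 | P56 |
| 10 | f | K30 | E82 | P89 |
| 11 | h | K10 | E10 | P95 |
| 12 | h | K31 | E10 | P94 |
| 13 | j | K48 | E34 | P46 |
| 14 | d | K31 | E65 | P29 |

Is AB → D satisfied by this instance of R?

No

(A=h, B=K48): rows 1, 5 → D takes values {P95, P62} — violation
(A=d, B=K31): rows 2, 14 → D = P29, P29 ✓
(A=j, B=K48): rows 3, 4, 13 → D = P46, P46, P46 ✓
(A=j, B=K31): row 6 → D = P46 ✓
(A=h, B=K31): rows 7, 12 → D = P94, P94 ✓
(A=d, B=K10): row 8 → D = P13 ✓
(A=h, B=K30): row 9 → D = P56 ✓
(A=f, B=K30): row 10 → D = P89 ✓
(A=h, B=K10): row 11 → D = P95 ✓
Two rows agree on AB but differ on D, so AB → D does not hold.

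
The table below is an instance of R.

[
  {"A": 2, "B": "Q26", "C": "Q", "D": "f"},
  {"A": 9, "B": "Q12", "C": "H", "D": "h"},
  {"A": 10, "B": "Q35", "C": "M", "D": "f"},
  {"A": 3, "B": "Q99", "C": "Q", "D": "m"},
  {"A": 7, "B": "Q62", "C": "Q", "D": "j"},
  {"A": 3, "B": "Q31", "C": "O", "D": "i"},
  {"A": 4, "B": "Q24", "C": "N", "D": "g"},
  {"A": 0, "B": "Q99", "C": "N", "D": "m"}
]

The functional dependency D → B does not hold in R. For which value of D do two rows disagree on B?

D=f: 2 rows → B takes values {Q26, Q35} — violation
D=h: 1 row → B = Q12 ✓
D=m: 2 rows → B = Q99, Q99 ✓
D=j: 1 row → B = Q62 ✓
D=i: 1 row → B = Q31 ✓
D=g: 1 row → B = Q24 ✓
The only D value with inconsistent B is D=f.

f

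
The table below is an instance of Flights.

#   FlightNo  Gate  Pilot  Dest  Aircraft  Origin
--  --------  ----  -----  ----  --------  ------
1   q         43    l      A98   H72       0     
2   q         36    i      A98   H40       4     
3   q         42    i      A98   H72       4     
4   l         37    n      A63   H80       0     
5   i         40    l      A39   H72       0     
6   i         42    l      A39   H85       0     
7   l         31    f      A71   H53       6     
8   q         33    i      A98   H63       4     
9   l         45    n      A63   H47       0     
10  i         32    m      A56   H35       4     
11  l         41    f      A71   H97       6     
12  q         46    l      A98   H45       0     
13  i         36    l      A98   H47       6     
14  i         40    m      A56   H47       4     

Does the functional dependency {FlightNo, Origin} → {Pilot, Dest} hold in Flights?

Yes

(FlightNo=q, Origin=0): rows 1, 12 → {Pilot,Dest} = (l, A98), (l, A98) ✓
(FlightNo=q, Origin=4): rows 2, 3, 8 → {Pilot,Dest} = (i, A98), (i, A98), (i, A98) ✓
(FlightNo=l, Origin=0): rows 4, 9 → {Pilot,Dest} = (n, A63), (n, A63) ✓
(FlightNo=i, Origin=0): rows 5, 6 → {Pilot,Dest} = (l, A39), (l, A39) ✓
(FlightNo=l, Origin=6): rows 7, 11 → {Pilot,Dest} = (f, A71), (f, A71) ✓
(FlightNo=i, Origin=4): rows 10, 14 → {Pilot,Dest} = (m, A56), (m, A56) ✓
(FlightNo=i, Origin=6): row 13 → {Pilot,Dest} = (l, A98) ✓
Every {FlightNo, Origin} value is associated with a single {Pilot, Dest} value, so {FlightNo, Origin} → {Pilot, Dest} holds.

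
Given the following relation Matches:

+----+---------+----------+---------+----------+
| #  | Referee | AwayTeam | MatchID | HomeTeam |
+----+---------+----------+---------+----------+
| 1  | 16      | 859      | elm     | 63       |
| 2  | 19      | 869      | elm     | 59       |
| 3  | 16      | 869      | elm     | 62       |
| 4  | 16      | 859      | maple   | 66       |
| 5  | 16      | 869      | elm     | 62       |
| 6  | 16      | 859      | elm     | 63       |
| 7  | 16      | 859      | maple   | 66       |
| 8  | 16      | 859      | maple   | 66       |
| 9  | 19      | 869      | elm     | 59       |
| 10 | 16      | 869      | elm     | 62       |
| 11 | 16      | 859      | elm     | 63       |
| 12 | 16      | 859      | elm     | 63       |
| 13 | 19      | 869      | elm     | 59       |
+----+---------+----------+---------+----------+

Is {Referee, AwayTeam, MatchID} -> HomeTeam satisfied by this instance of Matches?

Yes

(Referee=16, AwayTeam=859, MatchID=elm): rows 1, 6, 11, 12 → HomeTeam = 63, 63, 63, 63 ✓
(Referee=19, AwayTeam=869, MatchID=elm): rows 2, 9, 13 → HomeTeam = 59, 59, 59 ✓
(Referee=16, AwayTeam=869, MatchID=elm): rows 3, 5, 10 → HomeTeam = 62, 62, 62 ✓
(Referee=16, AwayTeam=859, MatchID=maple): rows 4, 7, 8 → HomeTeam = 66, 66, 66 ✓
Every {Referee, AwayTeam, MatchID} value is associated with a single HomeTeam value, so {Referee, AwayTeam, MatchID} -> HomeTeam holds.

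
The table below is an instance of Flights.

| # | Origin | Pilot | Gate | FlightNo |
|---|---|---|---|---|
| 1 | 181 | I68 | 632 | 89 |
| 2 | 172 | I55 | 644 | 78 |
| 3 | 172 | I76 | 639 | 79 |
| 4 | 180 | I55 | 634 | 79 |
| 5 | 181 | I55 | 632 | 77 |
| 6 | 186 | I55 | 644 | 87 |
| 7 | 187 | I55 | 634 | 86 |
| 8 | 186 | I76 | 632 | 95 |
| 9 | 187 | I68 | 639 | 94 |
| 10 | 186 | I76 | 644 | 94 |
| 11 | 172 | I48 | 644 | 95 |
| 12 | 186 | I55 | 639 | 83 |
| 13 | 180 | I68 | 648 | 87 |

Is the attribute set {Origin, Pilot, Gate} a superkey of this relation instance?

Yes

All 13 rows have distinct {Origin, Pilot, Gate} values, so {Origin, Pilot, Gate} → (all attributes) holds and {Origin, Pilot, Gate} is a superkey.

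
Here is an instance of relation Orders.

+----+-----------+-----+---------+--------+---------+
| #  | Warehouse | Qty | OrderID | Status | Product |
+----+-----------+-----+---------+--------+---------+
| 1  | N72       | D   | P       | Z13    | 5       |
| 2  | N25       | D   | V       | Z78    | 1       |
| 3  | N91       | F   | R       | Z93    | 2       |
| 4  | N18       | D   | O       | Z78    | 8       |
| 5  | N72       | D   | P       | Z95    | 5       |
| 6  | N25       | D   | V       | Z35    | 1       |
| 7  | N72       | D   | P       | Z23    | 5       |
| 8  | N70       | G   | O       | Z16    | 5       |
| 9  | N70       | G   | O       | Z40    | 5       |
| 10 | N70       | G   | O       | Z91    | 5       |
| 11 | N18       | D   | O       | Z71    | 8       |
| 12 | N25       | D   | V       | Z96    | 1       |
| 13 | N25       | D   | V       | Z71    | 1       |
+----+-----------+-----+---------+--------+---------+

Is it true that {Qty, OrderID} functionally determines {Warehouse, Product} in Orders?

Yes

(Qty=D, OrderID=P): rows 1, 5, 7 → {Warehouse,Product} = (N72, 5), (N72, 5), (N72, 5) ✓
(Qty=D, OrderID=V): rows 2, 6, 12, 13 → {Warehouse,Product} = (N25, 1), (N25, 1), (N25, 1), (N25, 1) ✓
(Qty=F, OrderID=R): row 3 → {Warehouse,Product} = (N91, 2) ✓
(Qty=D, OrderID=O): rows 4, 11 → {Warehouse,Product} = (N18, 8), (N18, 8) ✓
(Qty=G, OrderID=O): rows 8, 9, 10 → {Warehouse,Product} = (N70, 5), (N70, 5), (N70, 5) ✓
Every {Qty, OrderID} value is associated with a single {Warehouse, Product} value, so {Qty, OrderID} -> {Warehouse, Product} holds.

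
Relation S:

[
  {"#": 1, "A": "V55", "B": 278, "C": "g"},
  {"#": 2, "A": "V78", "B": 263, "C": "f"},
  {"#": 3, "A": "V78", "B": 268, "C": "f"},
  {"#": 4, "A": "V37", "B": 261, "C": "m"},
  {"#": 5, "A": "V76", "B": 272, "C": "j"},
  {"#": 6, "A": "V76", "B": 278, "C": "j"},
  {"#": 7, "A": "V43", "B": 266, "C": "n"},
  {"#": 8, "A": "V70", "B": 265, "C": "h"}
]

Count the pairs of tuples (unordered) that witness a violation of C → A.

0

C=f: all 2 rows agree on A — 0 pairs.
C=j: all 2 rows agree on A — 0 pairs.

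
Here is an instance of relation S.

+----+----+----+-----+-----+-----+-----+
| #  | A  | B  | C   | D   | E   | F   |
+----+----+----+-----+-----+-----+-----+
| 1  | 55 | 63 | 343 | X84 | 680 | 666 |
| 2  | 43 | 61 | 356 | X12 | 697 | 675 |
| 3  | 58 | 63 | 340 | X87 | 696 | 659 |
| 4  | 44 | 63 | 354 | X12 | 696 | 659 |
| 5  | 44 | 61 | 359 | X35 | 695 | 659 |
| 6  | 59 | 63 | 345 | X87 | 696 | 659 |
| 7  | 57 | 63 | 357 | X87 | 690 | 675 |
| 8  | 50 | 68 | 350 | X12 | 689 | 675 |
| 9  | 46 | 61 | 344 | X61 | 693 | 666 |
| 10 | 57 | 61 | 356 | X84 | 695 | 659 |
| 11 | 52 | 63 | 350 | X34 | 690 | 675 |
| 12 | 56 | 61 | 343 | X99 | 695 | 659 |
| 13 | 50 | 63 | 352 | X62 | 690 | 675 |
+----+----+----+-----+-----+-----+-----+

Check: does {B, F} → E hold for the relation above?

(B=63, F=666): row 1 → E = 680 ✓
(B=61, F=675): row 2 → E = 697 ✓
(B=63, F=659): rows 3, 4, 6 → E = 696, 696, 696 ✓
(B=61, F=659): rows 5, 10, 12 → E = 695, 695, 695 ✓
(B=63, F=675): rows 7, 11, 13 → E = 690, 690, 690 ✓
(B=68, F=675): row 8 → E = 689 ✓
(B=61, F=666): row 9 → E = 693 ✓
Every {B, F} value is associated with a single E value, so {B, F} → E holds.

Yes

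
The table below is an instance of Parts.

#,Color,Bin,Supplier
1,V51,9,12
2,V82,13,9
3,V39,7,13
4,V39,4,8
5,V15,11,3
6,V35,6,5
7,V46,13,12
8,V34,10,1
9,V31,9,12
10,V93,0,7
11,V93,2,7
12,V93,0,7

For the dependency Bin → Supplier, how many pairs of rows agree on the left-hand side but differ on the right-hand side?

Bin=9: all 2 rows agree on Supplier — 0 pairs.
Bin=13: violating pairs (2,7) — 1 pair.
Bin=0: all 2 rows agree on Supplier — 0 pairs.

1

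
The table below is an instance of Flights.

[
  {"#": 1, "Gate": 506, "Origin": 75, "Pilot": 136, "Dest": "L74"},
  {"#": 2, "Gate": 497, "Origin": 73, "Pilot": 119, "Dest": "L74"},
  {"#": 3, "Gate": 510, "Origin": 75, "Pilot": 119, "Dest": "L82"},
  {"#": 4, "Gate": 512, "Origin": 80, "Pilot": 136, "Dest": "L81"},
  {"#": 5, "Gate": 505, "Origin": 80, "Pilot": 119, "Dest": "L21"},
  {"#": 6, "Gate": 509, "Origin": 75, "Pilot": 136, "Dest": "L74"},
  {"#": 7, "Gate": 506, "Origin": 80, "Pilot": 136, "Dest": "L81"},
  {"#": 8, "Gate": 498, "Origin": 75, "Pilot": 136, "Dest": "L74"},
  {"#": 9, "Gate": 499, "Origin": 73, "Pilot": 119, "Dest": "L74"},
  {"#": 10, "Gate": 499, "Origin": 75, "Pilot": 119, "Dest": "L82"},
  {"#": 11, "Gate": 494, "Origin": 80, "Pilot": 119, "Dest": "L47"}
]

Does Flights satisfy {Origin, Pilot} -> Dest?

(Origin=75, Pilot=136): rows 1, 6, 8 → Dest = L74, L74, L74 ✓
(Origin=73, Pilot=119): rows 2, 9 → Dest = L74, L74 ✓
(Origin=75, Pilot=119): rows 3, 10 → Dest = L82, L82 ✓
(Origin=80, Pilot=136): rows 4, 7 → Dest = L81, L81 ✓
(Origin=80, Pilot=119): rows 5, 11 → Dest takes values {L21, L47} — violation
Two rows agree on {Origin, Pilot} but differ on Dest, so {Origin, Pilot} -> Dest does not hold.

No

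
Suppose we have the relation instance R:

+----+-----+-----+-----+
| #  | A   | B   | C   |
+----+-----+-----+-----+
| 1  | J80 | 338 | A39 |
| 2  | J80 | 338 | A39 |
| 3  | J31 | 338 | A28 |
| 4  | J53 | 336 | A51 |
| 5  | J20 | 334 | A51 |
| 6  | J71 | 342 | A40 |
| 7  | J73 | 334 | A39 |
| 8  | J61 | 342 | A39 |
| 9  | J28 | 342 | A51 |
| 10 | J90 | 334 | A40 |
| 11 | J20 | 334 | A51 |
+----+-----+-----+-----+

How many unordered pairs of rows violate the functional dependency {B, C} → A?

0

(B=338, C=A39): all 2 rows agree on A — 0 pairs.
(B=334, C=A51): all 2 rows agree on A — 0 pairs.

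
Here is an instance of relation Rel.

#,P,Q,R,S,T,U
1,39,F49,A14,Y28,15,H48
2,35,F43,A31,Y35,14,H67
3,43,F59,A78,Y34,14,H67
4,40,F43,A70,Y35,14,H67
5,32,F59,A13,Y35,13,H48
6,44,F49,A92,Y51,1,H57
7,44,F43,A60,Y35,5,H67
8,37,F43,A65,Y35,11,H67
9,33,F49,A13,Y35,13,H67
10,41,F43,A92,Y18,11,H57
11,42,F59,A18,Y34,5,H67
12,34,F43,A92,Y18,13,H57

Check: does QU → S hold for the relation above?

Yes

(Q=F49, U=H48): row 1 → S = Y28 ✓
(Q=F43, U=H67): rows 2, 4, 7, 8 → S = Y35, Y35, Y35, Y35 ✓
(Q=F59, U=H67): rows 3, 11 → S = Y34, Y34 ✓
(Q=F59, U=H48): row 5 → S = Y35 ✓
(Q=F49, U=H57): row 6 → S = Y51 ✓
(Q=F49, U=H67): row 9 → S = Y35 ✓
(Q=F43, U=H57): rows 10, 12 → S = Y18, Y18 ✓
Every QU value is associated with a single S value, so QU → S holds.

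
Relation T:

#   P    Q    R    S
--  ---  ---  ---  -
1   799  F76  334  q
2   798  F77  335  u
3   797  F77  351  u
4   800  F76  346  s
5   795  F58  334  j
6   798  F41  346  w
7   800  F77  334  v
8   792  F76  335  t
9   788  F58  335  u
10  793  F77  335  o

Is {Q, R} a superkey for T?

No

Rows 2 and 10 have the same {Q, R} value (Q=F77, R=335) but are distinct tuples, so {Q, R} does not determine every attribute — not a superkey.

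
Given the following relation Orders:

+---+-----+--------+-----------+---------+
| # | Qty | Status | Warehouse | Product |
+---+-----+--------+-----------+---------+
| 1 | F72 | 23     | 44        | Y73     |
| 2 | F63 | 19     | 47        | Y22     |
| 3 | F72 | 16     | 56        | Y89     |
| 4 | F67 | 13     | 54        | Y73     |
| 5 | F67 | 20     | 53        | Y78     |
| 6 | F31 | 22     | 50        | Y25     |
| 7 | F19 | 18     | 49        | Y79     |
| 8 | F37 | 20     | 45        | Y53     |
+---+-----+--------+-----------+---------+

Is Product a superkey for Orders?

No

Rows 1 and 4 have the same Product value Product=Y73 but are distinct tuples, so Product does not determine every attribute — not a superkey.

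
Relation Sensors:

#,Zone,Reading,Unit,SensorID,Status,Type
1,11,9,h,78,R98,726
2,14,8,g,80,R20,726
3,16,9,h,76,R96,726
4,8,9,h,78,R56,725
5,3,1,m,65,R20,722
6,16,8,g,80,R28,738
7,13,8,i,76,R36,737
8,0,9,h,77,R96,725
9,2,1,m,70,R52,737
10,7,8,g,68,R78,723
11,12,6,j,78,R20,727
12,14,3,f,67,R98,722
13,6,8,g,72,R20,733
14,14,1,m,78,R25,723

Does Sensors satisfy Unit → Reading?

Yes

Unit=h: rows 1, 3, 4, 8 → Reading = 9, 9, 9, 9 ✓
Unit=g: rows 2, 6, 10, 13 → Reading = 8, 8, 8, 8 ✓
Unit=m: rows 5, 9, 14 → Reading = 1, 1, 1 ✓
Unit=i: row 7 → Reading = 8 ✓
Unit=j: row 11 → Reading = 6 ✓
Unit=f: row 12 → Reading = 3 ✓
Every Unit value is associated with a single Reading value, so Unit → Reading holds.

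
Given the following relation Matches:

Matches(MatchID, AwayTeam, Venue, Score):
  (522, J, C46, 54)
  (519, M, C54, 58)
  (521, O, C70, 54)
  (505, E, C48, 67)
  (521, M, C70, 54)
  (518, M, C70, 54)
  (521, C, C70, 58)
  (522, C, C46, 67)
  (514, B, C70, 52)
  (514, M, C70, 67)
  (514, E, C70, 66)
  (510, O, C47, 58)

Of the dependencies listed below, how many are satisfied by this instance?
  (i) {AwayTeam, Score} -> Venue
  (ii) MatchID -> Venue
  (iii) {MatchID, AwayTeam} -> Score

(i) {AwayTeam, Score} -> Venue: every LHS value maps to a single RHS value — holds.
(ii) MatchID -> Venue: every LHS value maps to a single RHS value — holds.
(iii) {MatchID, AwayTeam} -> Score: every LHS value maps to a single RHS value — holds.
3 of the 3 dependencies hold.

3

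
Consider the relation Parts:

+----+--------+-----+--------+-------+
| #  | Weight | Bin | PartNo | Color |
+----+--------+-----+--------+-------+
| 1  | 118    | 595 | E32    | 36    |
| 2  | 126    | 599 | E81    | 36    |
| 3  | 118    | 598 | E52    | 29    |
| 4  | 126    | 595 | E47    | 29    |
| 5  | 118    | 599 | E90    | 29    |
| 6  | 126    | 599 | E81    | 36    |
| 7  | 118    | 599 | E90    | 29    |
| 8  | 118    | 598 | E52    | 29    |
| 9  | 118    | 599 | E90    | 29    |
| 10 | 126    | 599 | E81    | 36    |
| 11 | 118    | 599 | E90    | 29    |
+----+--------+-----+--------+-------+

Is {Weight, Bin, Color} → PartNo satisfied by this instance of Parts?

(Weight=118, Bin=595, Color=36): row 1 → PartNo = E32 ✓
(Weight=126, Bin=599, Color=36): rows 2, 6, 10 → PartNo = E81, E81, E81 ✓
(Weight=118, Bin=598, Color=29): rows 3, 8 → PartNo = E52, E52 ✓
(Weight=126, Bin=595, Color=29): row 4 → PartNo = E47 ✓
(Weight=118, Bin=599, Color=29): rows 5, 7, 9, 11 → PartNo = E90, E90, E90, E90 ✓
Every {Weight, Bin, Color} value is associated with a single PartNo value, so {Weight, Bin, Color} → PartNo holds.

Yes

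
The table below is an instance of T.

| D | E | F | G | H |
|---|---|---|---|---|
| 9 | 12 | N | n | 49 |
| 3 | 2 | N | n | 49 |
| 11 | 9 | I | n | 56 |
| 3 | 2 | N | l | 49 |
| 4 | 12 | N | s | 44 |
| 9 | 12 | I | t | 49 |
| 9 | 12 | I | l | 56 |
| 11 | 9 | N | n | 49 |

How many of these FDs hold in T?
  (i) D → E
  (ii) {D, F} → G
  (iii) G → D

(i) D → E: every LHS value maps to a single RHS value — holds.
(ii) {D, F} → G: (D=3, F=N): 2 rows → G takes values {n, l} — violation; (D=9, F=I): 2 rows → G takes values {t, l} — violation — fails.
(iii) G → D: G=n: 4 rows → D takes values {9, 3, 11} — violation; G=l: 2 rows → D takes values {3, 9} — violation — fails.
1 of the 3 dependencies holds.

1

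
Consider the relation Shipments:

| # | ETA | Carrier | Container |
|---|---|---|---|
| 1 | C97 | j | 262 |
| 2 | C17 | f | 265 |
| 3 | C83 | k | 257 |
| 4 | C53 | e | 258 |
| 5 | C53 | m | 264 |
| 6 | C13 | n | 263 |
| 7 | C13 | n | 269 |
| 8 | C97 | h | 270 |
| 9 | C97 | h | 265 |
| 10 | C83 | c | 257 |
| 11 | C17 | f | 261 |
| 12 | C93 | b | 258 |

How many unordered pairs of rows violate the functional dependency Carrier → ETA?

Carrier=f: all 2 rows agree on ETA — 0 pairs.
Carrier=n: all 2 rows agree on ETA — 0 pairs.
Carrier=h: all 2 rows agree on ETA — 0 pairs.

0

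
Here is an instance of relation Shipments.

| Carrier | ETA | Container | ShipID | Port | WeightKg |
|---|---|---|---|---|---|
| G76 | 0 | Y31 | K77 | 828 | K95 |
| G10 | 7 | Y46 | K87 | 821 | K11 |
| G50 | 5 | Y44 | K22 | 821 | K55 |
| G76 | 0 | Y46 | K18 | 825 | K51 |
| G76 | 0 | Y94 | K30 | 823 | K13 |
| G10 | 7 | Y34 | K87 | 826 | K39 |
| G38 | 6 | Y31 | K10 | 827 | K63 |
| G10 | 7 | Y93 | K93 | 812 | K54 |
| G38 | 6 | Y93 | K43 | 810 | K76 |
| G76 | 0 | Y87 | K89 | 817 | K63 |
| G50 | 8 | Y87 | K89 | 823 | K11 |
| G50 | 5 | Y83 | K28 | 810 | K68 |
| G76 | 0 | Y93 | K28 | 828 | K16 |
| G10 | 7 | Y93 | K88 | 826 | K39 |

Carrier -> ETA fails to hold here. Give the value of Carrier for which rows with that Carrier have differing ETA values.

G50

Carrier=G76: 5 rows → ETA = 0, 0, 0, 0, 0 ✓
Carrier=G10: 4 rows → ETA = 7, 7, 7, 7 ✓
Carrier=G50: 3 rows → ETA takes values {5, 8} — violation
Carrier=G38: 2 rows → ETA = 6, 6 ✓
The only Carrier value with inconsistent ETA is Carrier=G50.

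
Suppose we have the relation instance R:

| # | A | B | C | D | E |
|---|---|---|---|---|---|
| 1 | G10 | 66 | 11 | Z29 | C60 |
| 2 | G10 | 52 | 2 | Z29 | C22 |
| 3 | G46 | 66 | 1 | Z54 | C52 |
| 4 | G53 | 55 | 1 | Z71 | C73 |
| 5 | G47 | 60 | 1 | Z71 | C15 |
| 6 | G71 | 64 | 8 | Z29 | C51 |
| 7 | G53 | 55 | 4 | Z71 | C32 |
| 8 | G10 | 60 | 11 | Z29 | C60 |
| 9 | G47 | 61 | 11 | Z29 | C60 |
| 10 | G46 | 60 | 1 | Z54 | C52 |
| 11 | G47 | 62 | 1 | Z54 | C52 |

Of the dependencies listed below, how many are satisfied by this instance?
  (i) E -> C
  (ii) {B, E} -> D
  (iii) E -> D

(i) E -> C: every LHS value maps to a single RHS value — holds.
(ii) {B, E} -> D: every LHS value maps to a single RHS value — holds.
(iii) E -> D: every LHS value maps to a single RHS value — holds.
3 of the 3 dependencies hold.

3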